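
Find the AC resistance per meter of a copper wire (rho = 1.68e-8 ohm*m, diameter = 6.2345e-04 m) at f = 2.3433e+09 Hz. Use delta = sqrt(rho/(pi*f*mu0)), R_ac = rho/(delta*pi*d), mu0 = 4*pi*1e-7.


delta = sqrt(1.68e-8 / (pi * 2.3433e+09 * 4*pi*1e-7)) = 1.347599e-06 m
R_ac = 1.68e-8 / (1.347599e-06 * pi * 6.2345e-04) = 6.365 ohm/m

6.365 ohm/m


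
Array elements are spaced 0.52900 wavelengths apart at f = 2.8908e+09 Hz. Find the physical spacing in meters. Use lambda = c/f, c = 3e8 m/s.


lambda = c / f = 3.0000e+08 / 2.8908e+09 = 0.1037775 m
d = 0.52900 * 0.1037775 = 0.05490 m

0.05490 m


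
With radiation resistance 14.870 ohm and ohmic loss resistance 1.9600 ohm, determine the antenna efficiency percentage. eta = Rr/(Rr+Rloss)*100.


eta = 14.870 / (14.870 + 1.9600) * 100 = 88.35%

88.35%


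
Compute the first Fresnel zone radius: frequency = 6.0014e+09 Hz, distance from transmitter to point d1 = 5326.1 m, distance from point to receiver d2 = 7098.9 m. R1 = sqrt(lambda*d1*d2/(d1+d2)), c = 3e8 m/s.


lambda = c / f = 3.0000e+08 / 6.0014e+09 = 0.04998834 m
R1 = sqrt(0.04998834 * 5326.1 * 7098.9 / (5326.1 + 7098.9)) = 12.33 m

12.33 m


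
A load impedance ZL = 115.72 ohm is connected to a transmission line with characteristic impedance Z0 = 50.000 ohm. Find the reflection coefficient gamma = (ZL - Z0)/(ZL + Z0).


gamma = (115.72 - 50.000) / (115.72 + 50.000) = 0.3966

0.3966


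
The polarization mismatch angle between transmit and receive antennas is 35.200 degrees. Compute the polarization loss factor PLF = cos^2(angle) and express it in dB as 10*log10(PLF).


PLF_linear = cos^2(35.200 deg) = 0.6677258
PLF_dB = 10 * log10(0.6677258) = -1.754 dB

-1.754 dB


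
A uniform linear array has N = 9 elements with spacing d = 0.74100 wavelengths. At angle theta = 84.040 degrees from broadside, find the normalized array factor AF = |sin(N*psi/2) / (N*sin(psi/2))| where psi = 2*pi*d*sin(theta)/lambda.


psi = 2*pi*0.74100*sin(84.040 deg) = 4.630674 rad
AF = |sin(9*4.630674/2) / (9*sin(4.630674/2))| = 0.1381

0.1381


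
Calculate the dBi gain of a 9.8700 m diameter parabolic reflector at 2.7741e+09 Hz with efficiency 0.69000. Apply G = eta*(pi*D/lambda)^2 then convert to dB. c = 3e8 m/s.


lambda = c / f = 3.0000e+08 / 2.7741e+09 = 0.1081432 m
G_linear = 0.69000 * (pi * 9.8700 / 0.1081432)^2 = 56726.33
G_dBi = 10 * log10(56726.33) = 47.54 dBi

47.54 dBi


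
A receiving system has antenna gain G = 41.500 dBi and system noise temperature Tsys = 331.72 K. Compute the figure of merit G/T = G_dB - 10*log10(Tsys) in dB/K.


G/T = 41.500 - 10*log10(331.72) = 41.500 - 25.20772 = 16.29 dB/K

16.29 dB/K


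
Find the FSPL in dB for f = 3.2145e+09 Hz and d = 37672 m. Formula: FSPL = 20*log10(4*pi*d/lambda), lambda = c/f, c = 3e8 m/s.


lambda = c / f = 3.0000e+08 / 3.2145e+09 = 0.09332711 m
FSPL = 20 * log10(4*pi*37672/0.09332711) = 134.1 dB

134.1 dB


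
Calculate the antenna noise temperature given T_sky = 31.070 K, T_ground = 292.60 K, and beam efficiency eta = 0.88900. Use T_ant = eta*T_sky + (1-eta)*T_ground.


T_ant = 0.88900 * 31.070 + (1 - 0.88900) * 292.60 = 60.10 K

60.10 K


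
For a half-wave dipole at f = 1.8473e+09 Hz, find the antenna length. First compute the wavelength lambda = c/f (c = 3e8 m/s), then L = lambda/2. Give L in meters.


lambda = c / f = 3.0000e+08 / 1.8473e+09 = 0.1623992 m
L = lambda / 2 = 0.1623992 / 2 = 0.08120 m

0.08120 m


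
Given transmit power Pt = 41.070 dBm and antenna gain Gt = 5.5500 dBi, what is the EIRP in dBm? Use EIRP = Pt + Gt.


EIRP = Pt + Gt = 41.070 + 5.5500 = 46.62 dBm

46.62 dBm


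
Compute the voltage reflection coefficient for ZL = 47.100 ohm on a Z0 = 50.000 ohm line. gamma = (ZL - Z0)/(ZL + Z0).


gamma = (47.100 - 50.000) / (47.100 + 50.000) = -0.02987

-0.02987


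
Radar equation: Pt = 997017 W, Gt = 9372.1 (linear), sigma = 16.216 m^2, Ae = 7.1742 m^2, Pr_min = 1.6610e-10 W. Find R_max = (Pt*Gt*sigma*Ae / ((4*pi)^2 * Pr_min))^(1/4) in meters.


R^4 = 997017*9372.1*16.216*7.1742 / ((4*pi)^2 * 1.6610e-10) = 4.144454e+19
R_max = 4.144454e+19^0.25 = 80236 m

80236 m


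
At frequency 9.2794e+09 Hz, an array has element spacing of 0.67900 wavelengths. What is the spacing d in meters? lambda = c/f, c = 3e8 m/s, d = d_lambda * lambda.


lambda = c / f = 3.0000e+08 / 9.2794e+09 = 0.03232968 m
d = 0.67900 * 0.03232968 = 0.02195 m

0.02195 m


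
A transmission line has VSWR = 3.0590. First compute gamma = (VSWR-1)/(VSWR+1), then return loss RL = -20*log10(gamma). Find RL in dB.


gamma = (3.0590 - 1) / (3.0590 + 1) = 0.5072678
RL = -20 * log10(0.5072678) = 5.895 dB

5.895 dB


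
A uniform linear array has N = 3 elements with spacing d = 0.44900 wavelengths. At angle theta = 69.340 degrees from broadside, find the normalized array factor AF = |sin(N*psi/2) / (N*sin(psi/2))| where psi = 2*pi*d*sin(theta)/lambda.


psi = 2*pi*0.44900*sin(69.340 deg) = 2.639724 rad
AF = |sin(3*2.639724/2) / (3*sin(2.639724/2))| = 0.2511

0.2511


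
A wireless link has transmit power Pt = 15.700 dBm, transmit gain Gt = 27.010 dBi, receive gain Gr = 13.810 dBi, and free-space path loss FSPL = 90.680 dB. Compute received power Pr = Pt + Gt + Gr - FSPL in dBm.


Pr = 15.700 + 27.010 + 13.810 - 90.680 = -34.16 dBm

-34.16 dBm


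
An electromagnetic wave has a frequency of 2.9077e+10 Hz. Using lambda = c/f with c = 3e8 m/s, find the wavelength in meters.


lambda = c / f = 3.0000e+08 / 2.9077e+10 = 0.01032 m

0.01032 m


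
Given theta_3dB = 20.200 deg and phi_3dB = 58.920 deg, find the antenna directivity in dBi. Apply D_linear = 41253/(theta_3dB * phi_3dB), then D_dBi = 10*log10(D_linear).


D_linear = 41253 / (20.200 * 58.920) = 34.66103
D_dBi = 10 * log10(34.66103) = 15.40 dBi

15.40 dBi


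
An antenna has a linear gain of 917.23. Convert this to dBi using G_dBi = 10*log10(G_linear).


G_dBi = 10 * log10(917.23) = 29.62 dBi

29.62 dBi


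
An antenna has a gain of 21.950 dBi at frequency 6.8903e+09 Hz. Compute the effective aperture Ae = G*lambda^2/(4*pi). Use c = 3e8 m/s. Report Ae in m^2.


lambda = c / f = 3.0000e+08 / 6.8903e+09 = 0.04353947 m
G_linear = 10^(21.950/10) = 156.6751
Ae = G_linear * lambda^2 / (4*pi) = 156.6751 * 0.04353947^2 / (4*pi) = 0.02364 m^2

0.02364 m^2


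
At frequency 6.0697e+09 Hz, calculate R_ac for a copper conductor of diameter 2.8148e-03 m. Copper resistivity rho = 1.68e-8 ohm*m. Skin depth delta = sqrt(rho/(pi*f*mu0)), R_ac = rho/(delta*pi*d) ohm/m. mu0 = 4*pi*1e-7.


delta = sqrt(1.68e-8 / (pi * 6.0697e+09 * 4*pi*1e-7)) = 8.373194e-07 m
R_ac = 1.68e-8 / (8.373194e-07 * pi * 2.8148e-03) = 2.269 ohm/m

2.269 ohm/m


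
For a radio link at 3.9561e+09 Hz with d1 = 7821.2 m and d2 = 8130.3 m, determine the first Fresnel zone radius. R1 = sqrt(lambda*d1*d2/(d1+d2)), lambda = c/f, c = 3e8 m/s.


lambda = c / f = 3.0000e+08 / 3.9561e+09 = 0.07583226 m
R1 = sqrt(0.07583226 * 7821.2 * 8130.3 / (7821.2 + 8130.3)) = 17.39 m

17.39 m


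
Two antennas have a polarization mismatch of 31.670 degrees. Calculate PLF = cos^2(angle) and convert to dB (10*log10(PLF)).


PLF_linear = cos^2(31.670 deg) = 0.7243476
PLF_dB = 10 * log10(0.7243476) = -1.401 dB

-1.401 dB


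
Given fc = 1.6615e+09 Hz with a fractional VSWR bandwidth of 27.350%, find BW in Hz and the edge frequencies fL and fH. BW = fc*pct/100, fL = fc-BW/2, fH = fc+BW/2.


BW = 1.6615e+09 * 27.350/100 = 4.544202e+08 Hz
fL = 1.6615e+09 - 4.544202e+08/2 = 1.434e+09 Hz
fH = 1.6615e+09 + 4.544202e+08/2 = 1.889e+09 Hz

BW=4.544e+08 Hz, fL=1.434e+09 Hz, fH=1.889e+09 Hz


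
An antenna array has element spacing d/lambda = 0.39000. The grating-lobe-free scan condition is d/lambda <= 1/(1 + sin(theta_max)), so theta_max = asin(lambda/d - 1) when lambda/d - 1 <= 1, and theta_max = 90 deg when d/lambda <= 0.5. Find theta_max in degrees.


lambda/d - 1 = 1/0.39000 - 1 = 1.564103 >= 1
d/lambda <= 0.5, so the array can scan to endfire without grating lobes: theta_max = 90 deg

90 deg


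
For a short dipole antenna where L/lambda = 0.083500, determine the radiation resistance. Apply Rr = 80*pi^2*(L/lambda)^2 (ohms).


Rr = 80 * pi^2 * (0.083500)^2 = 80 * 9.869604 * 6.972250e-03 = 5.505 ohm

5.505 ohm


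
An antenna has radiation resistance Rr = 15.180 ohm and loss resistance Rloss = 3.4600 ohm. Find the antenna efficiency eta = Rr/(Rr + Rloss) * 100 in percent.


eta = 15.180 / (15.180 + 3.4600) * 100 = 81.44%

81.44%


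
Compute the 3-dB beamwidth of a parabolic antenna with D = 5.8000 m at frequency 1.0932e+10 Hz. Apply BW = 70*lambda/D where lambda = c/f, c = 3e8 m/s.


lambda = c / f = 3.0000e+08 / 1.0932e+10 = 0.02744237 m
BW = 70 * 0.02744237 / 5.8000 = 0.3312 deg

0.3312 deg


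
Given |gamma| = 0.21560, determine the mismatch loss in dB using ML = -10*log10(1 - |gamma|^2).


ML = -10 * log10(1 - 0.21560^2) = -10 * log10(0.95351664) = 0.2067 dB

0.2067 dB


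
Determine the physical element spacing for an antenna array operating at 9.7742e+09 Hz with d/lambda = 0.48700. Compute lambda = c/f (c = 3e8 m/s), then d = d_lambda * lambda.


lambda = c / f = 3.0000e+08 / 9.7742e+09 = 0.03069305 m
d = 0.48700 * 0.03069305 = 0.01495 m

0.01495 m


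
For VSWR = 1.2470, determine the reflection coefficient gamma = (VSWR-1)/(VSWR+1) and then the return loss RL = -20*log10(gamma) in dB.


gamma = (1.2470 - 1) / (1.2470 + 1) = 0.1099243
RL = -20 * log10(0.1099243) = 19.18 dB

19.18 dB


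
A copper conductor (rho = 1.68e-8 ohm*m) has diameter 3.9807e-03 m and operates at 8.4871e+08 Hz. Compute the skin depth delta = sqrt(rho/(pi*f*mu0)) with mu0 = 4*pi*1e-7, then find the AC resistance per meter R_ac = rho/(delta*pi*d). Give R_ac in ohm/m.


delta = sqrt(1.68e-8 / (pi * 8.4871e+08 * 4*pi*1e-7)) = 2.239211e-06 m
R_ac = 1.68e-8 / (2.239211e-06 * pi * 3.9807e-03) = 0.5999 ohm/m

0.5999 ohm/m


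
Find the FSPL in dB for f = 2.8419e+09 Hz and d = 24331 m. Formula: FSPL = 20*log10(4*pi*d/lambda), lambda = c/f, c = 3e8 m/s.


lambda = c / f = 3.0000e+08 / 2.8419e+09 = 0.1055632 m
FSPL = 20 * log10(4*pi*24331/0.1055632) = 129.2 dB

129.2 dB


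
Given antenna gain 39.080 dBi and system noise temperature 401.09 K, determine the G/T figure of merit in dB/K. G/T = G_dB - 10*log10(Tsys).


G/T = 39.080 - 10*log10(401.09) = 39.080 - 26.03242 = 13.05 dB/K

13.05 dB/K


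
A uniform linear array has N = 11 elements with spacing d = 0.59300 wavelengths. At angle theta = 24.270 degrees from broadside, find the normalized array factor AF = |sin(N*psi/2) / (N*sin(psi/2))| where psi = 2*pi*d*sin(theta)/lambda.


psi = 2*pi*0.59300*sin(24.270 deg) = 1.531495 rad
AF = |sin(11*1.531495/2) / (11*sin(1.531495/2))| = 0.1105

0.1105


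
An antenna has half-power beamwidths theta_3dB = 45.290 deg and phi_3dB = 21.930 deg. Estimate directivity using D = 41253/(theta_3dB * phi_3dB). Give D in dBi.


D_linear = 41253 / (45.290 * 21.930) = 41.53504
D_dBi = 10 * log10(41.53504) = 16.18 dBi

16.18 dBi


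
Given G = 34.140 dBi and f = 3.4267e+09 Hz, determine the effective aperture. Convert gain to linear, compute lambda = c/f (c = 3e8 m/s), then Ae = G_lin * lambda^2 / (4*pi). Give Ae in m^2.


lambda = c / f = 3.0000e+08 / 3.4267e+09 = 0.08754779 m
G_linear = 10^(34.140/10) = 2594.179
Ae = G_linear * lambda^2 / (4*pi) = 2594.179 * 0.08754779^2 / (4*pi) = 1.582 m^2

1.582 m^2


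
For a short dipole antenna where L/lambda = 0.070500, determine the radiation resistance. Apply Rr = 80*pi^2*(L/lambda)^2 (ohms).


Rr = 80 * pi^2 * (0.070500)^2 = 80 * 9.869604 * 4.970250e-03 = 3.924 ohm

3.924 ohm


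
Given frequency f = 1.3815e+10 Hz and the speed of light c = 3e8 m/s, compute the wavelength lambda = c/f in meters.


lambda = c / f = 3.0000e+08 / 1.3815e+10 = 0.02172 m

0.02172 m


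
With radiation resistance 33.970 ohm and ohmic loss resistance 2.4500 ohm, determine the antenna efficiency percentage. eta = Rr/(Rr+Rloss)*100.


eta = 33.970 / (33.970 + 2.4500) * 100 = 93.27%

93.27%


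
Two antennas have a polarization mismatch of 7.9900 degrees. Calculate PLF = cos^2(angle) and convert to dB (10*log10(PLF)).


PLF_linear = cos^2(7.9900 deg) = 0.9806789
PLF_dB = 10 * log10(0.9806789) = -0.08473 dB

-0.08473 dB


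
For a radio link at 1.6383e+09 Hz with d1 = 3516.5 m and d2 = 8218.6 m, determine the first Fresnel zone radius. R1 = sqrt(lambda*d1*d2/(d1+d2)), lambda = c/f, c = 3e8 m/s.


lambda = c / f = 3.0000e+08 / 1.6383e+09 = 0.1831166 m
R1 = sqrt(0.1831166 * 3516.5 * 8218.6 / (3516.5 + 8218.6)) = 21.24 m

21.24 m


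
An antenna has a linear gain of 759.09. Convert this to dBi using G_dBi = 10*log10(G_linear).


G_dBi = 10 * log10(759.09) = 28.80 dBi

28.80 dBi


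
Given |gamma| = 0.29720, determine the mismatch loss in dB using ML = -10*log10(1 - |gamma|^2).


ML = -10 * log10(1 - 0.29720^2) = -10 * log10(0.91167216) = 0.4016 dB

0.4016 dB


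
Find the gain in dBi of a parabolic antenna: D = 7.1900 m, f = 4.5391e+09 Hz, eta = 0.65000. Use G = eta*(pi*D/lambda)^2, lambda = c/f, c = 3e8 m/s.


lambda = c / f = 3.0000e+08 / 4.5391e+09 = 0.06609240 m
G_linear = 0.65000 * (pi * 7.1900 / 0.06609240)^2 = 75922.03
G_dBi = 10 * log10(75922.03) = 48.80 dBi

48.80 dBi


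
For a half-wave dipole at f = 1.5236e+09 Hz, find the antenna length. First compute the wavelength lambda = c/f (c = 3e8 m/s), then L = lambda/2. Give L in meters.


lambda = c / f = 3.0000e+08 / 1.5236e+09 = 0.1969021 m
L = lambda / 2 = 0.1969021 / 2 = 0.09845 m

0.09845 m


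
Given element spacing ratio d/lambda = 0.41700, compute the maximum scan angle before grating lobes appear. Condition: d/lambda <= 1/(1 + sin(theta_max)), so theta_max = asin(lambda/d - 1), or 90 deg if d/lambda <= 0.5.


lambda/d - 1 = 1/0.41700 - 1 = 1.398082 >= 1
d/lambda <= 0.5, so the array can scan to endfire without grating lobes: theta_max = 90 deg

90 deg


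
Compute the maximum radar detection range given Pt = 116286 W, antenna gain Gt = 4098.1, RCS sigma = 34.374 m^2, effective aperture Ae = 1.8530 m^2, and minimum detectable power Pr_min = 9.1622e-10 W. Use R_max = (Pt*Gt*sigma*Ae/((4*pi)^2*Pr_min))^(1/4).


R^4 = 116286*4098.1*34.374*1.8530 / ((4*pi)^2 * 9.1622e-10) = 2.097954e+17
R_max = 2.097954e+17^0.25 = 21402 m

21402 m


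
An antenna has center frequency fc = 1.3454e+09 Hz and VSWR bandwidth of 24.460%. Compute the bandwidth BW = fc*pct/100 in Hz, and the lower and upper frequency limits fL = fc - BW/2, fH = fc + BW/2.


BW = 1.3454e+09 * 24.460/100 = 3.290848e+08 Hz
fL = 1.3454e+09 - 3.290848e+08/2 = 1.181e+09 Hz
fH = 1.3454e+09 + 3.290848e+08/2 = 1.510e+09 Hz

BW=3.291e+08 Hz, fL=1.181e+09 Hz, fH=1.510e+09 Hz


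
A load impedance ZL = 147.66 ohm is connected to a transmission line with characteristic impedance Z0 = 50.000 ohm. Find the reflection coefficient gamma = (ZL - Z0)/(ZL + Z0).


gamma = (147.66 - 50.000) / (147.66 + 50.000) = 0.4941

0.4941


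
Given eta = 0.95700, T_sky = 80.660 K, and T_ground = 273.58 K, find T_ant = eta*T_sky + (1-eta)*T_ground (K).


T_ant = 0.95700 * 80.660 + (1 - 0.95700) * 273.58 = 88.96 K

88.96 K


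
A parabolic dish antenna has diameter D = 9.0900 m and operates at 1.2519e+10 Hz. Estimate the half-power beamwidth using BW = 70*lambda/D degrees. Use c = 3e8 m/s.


lambda = c / f = 3.0000e+08 / 1.2519e+10 = 0.02396358 m
BW = 70 * 0.02396358 / 9.0900 = 0.1845 deg

0.1845 deg


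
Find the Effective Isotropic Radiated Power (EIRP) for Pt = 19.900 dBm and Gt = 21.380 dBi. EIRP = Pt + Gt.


EIRP = Pt + Gt = 19.900 + 21.380 = 41.28 dBm

41.28 dBm


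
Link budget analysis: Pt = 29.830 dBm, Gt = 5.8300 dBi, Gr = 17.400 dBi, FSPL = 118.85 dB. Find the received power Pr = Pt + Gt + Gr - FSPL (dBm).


Pr = 29.830 + 5.8300 + 17.400 - 118.85 = -65.79 dBm

-65.79 dBm


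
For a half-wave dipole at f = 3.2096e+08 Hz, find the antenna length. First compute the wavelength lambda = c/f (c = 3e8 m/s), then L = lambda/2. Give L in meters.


lambda = c / f = 3.0000e+08 / 3.2096e+08 = 0.9346959 m
L = lambda / 2 = 0.9346959 / 2 = 0.4673 m

0.4673 m


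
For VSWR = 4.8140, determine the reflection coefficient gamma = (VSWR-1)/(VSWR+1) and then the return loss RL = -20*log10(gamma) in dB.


gamma = (4.8140 - 1) / (4.8140 + 1) = 0.6560028
RL = -20 * log10(0.6560028) = 3.662 dB

3.662 dB


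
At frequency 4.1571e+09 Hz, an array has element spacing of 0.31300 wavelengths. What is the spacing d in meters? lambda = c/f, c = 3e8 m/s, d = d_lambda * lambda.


lambda = c / f = 3.0000e+08 / 4.1571e+09 = 0.07216569 m
d = 0.31300 * 0.07216569 = 0.02259 m

0.02259 m


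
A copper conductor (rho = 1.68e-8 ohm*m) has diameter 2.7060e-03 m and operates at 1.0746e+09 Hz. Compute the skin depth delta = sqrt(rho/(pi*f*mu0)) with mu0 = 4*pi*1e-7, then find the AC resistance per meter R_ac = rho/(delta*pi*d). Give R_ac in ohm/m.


delta = sqrt(1.68e-8 / (pi * 1.0746e+09 * 4*pi*1e-7)) = 1.989992e-06 m
R_ac = 1.68e-8 / (1.989992e-06 * pi * 2.7060e-03) = 0.9931 ohm/m

0.9931 ohm/m


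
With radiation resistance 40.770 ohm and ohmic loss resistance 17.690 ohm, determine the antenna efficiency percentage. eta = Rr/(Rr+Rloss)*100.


eta = 40.770 / (40.770 + 17.690) * 100 = 69.74%

69.74%


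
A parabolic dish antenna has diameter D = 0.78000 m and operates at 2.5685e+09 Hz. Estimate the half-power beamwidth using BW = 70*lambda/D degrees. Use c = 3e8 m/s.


lambda = c / f = 3.0000e+08 / 2.5685e+09 = 0.1167997 m
BW = 70 * 0.1167997 / 0.78000 = 10.48 deg

10.48 deg


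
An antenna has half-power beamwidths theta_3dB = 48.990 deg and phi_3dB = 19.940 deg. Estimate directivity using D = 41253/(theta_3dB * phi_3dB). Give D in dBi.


D_linear = 41253 / (48.990 * 19.940) = 42.23018
D_dBi = 10 * log10(42.23018) = 16.26 dBi

16.26 dBi


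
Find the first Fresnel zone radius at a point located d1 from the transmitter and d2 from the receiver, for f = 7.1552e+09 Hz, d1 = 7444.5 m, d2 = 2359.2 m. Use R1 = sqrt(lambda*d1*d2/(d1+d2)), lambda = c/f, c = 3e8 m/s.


lambda = c / f = 3.0000e+08 / 7.1552e+09 = 0.04192755 m
R1 = sqrt(0.04192755 * 7444.5 * 2359.2 / (7444.5 + 2359.2)) = 8.667 m

8.667 m


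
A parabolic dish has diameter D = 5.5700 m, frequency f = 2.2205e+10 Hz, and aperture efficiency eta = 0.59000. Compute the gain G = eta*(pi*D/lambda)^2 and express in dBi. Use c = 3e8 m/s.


lambda = c / f = 3.0000e+08 / 2.2205e+10 = 0.01351047 m
G_linear = 0.59000 * (pi * 5.5700 / 0.01351047)^2 = 989740.3
G_dBi = 10 * log10(989740.3) = 59.96 dBi

59.96 dBi


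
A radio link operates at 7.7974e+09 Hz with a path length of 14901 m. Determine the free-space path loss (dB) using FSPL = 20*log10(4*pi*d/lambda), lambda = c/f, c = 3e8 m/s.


lambda = c / f = 3.0000e+08 / 7.7974e+09 = 0.03847436 m
FSPL = 20 * log10(4*pi*14901/0.03847436) = 133.7 dB

133.7 dB


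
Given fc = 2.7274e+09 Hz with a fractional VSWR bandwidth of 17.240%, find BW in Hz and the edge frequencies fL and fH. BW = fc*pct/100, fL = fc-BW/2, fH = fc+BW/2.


BW = 2.7274e+09 * 17.240/100 = 4.702038e+08 Hz
fL = 2.7274e+09 - 4.702038e+08/2 = 2.492e+09 Hz
fH = 2.7274e+09 + 4.702038e+08/2 = 2.963e+09 Hz

BW=4.702e+08 Hz, fL=2.492e+09 Hz, fH=2.963e+09 Hz


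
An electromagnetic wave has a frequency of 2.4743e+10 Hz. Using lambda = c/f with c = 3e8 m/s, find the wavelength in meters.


lambda = c / f = 3.0000e+08 / 2.4743e+10 = 0.01212 m

0.01212 m


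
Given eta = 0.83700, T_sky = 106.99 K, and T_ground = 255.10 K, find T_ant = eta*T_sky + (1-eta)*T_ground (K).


T_ant = 0.83700 * 106.99 + (1 - 0.83700) * 255.10 = 131.1 K

131.1 K


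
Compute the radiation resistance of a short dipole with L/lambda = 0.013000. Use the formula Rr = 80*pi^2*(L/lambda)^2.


Rr = 80 * pi^2 * (0.013000)^2 = 80 * 9.869604 * 1.690000e-04 = 0.1334 ohm

0.1334 ohm


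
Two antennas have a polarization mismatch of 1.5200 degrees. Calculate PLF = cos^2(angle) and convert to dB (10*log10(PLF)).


PLF_linear = cos^2(1.5200 deg) = 0.9992964
PLF_dB = 10 * log10(0.9992964) = -3.057e-03 dB

-3.057e-03 dB


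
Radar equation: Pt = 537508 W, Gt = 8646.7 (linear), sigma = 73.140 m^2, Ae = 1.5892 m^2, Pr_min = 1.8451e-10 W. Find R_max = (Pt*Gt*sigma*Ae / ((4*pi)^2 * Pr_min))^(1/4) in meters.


R^4 = 537508*8646.7*73.140*1.5892 / ((4*pi)^2 * 1.8451e-10) = 1.854083e+19
R_max = 1.854083e+19^0.25 = 65619 m

65619 m


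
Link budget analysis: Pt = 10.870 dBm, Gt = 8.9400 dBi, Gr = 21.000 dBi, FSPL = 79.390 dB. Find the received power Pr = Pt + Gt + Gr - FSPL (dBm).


Pr = 10.870 + 8.9400 + 21.000 - 79.390 = -38.58 dBm

-38.58 dBm


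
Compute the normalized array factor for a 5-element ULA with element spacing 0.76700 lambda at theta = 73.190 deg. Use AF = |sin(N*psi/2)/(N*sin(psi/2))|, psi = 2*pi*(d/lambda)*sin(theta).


psi = 2*pi*0.76700*sin(73.190 deg) = 4.613274 rad
AF = |sin(5*4.613274/2) / (5*sin(4.613274/2))| = 0.2317

0.2317


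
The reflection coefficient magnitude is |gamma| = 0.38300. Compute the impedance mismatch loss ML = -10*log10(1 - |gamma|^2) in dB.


ML = -10 * log10(1 - 0.38300^2) = -10 * log10(0.853311) = 0.6889 dB

0.6889 dB


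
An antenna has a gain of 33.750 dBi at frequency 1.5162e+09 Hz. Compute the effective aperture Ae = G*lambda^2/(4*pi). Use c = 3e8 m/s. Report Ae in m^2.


lambda = c / f = 3.0000e+08 / 1.5162e+09 = 0.1978631 m
G_linear = 10^(33.750/10) = 2371.374
Ae = G_linear * lambda^2 / (4*pi) = 2371.374 * 0.1978631^2 / (4*pi) = 7.388 m^2

7.388 m^2


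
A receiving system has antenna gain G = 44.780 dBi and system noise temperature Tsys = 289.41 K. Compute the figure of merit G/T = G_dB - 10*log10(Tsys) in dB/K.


G/T = 44.780 - 10*log10(289.41) = 44.780 - 24.61514 = 20.16 dB/K

20.16 dB/K


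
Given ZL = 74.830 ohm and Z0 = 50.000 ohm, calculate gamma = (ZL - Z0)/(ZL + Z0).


gamma = (74.830 - 50.000) / (74.830 + 50.000) = 0.1989

0.1989


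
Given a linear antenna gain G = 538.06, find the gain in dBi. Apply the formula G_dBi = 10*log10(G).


G_dBi = 10 * log10(538.06) = 27.31 dBi

27.31 dBi


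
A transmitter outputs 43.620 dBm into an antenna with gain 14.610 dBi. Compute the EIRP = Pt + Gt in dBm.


EIRP = Pt + Gt = 43.620 + 14.610 = 58.23 dBm

58.23 dBm


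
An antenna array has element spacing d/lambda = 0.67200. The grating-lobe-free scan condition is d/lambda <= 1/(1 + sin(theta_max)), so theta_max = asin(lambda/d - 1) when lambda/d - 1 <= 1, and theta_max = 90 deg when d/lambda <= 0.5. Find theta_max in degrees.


lambda/d - 1 = 1/0.67200 - 1 = 0.4880952
theta_max = asin(0.4880952) = 29.22 deg

29.22 deg


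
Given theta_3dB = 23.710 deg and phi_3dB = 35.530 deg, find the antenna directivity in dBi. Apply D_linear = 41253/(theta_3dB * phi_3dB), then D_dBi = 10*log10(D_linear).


D_linear = 41253 / (23.710 * 35.530) = 48.96985
D_dBi = 10 * log10(48.96985) = 16.90 dBi

16.90 dBi


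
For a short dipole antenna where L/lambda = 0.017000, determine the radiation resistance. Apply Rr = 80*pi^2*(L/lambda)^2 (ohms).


Rr = 80 * pi^2 * (0.017000)^2 = 80 * 9.869604 * 2.890000e-04 = 0.2282 ohm

0.2282 ohm


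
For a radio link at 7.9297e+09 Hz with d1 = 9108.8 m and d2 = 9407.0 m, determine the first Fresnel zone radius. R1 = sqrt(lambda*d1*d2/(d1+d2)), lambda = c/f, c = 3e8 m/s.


lambda = c / f = 3.0000e+08 / 7.9297e+09 = 0.03783245 m
R1 = sqrt(0.03783245 * 9108.8 * 9407.0 / (9108.8 + 9407.0)) = 13.23 m

13.23 m


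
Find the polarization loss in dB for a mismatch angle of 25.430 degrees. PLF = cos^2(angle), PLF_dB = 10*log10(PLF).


PLF_linear = cos^2(25.430 deg) = 0.8156087
PLF_dB = 10 * log10(0.8156087) = -0.8852 dB

-0.8852 dB


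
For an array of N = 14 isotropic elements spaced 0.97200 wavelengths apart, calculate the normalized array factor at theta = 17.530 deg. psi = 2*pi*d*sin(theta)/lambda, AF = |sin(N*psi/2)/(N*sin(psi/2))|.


psi = 2*pi*0.97200*sin(17.530 deg) = 1.839537 rad
AF = |sin(14*1.839537/2) / (14*sin(1.839537/2))| = 0.02743

0.02743


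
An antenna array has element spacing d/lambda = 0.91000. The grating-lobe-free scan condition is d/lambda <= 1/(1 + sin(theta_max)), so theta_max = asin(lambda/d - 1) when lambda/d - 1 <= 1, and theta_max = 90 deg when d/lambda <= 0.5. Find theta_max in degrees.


lambda/d - 1 = 1/0.91000 - 1 = 0.09890110
theta_max = asin(0.09890110) = 5.676 deg

5.676 deg


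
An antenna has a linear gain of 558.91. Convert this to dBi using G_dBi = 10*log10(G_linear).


G_dBi = 10 * log10(558.91) = 27.47 dBi

27.47 dBi


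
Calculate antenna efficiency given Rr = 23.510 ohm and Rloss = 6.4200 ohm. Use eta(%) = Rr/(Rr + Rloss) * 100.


eta = 23.510 / (23.510 + 6.4200) * 100 = 78.55%

78.55%


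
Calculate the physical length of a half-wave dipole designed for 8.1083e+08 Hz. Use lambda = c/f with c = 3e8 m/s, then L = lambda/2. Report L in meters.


lambda = c / f = 3.0000e+08 / 8.1083e+08 = 0.3699912 m
L = lambda / 2 = 0.3699912 / 2 = 0.1850 m

0.1850 m


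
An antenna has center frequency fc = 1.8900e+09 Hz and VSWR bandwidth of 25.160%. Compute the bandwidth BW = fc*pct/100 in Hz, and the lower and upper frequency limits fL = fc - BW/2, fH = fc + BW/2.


BW = 1.8900e+09 * 25.160/100 = 4.755240e+08 Hz
fL = 1.8900e+09 - 4.755240e+08/2 = 1.652e+09 Hz
fH = 1.8900e+09 + 4.755240e+08/2 = 2.128e+09 Hz

BW=4.755e+08 Hz, fL=1.652e+09 Hz, fH=2.128e+09 Hz


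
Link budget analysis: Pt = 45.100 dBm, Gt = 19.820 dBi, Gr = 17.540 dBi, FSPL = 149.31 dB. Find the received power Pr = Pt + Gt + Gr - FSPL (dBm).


Pr = 45.100 + 19.820 + 17.540 - 149.31 = -66.85 dBm

-66.85 dBm


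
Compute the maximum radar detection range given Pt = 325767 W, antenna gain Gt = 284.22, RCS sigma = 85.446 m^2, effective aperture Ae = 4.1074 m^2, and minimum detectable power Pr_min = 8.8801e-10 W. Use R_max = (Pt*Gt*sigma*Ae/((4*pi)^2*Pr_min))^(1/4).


R^4 = 325767*284.22*85.446*4.1074 / ((4*pi)^2 * 8.8801e-10) = 2.317303e+17
R_max = 2.317303e+17^0.25 = 21940 m

21940 m


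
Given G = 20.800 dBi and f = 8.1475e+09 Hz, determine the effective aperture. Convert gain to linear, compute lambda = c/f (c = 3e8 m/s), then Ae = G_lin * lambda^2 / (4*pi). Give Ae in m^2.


lambda = c / f = 3.0000e+08 / 8.1475e+09 = 0.03682111 m
G_linear = 10^(20.800/10) = 120.2264
Ae = G_linear * lambda^2 / (4*pi) = 120.2264 * 0.03682111^2 / (4*pi) = 0.01297 m^2

0.01297 m^2


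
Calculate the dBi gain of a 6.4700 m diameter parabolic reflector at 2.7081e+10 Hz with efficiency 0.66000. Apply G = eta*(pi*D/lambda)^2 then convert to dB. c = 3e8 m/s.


lambda = c / f = 3.0000e+08 / 2.7081e+10 = 0.01107788 m
G_linear = 0.66000 * (pi * 6.4700 / 0.01107788)^2 = 2.221974e+06
G_dBi = 10 * log10(2.221974e+06) = 63.47 dBi

63.47 dBi


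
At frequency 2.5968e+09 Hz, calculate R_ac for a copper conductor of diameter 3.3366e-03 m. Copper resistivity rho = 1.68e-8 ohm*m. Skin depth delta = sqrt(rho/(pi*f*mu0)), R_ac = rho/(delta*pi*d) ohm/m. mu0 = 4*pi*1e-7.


delta = sqrt(1.68e-8 / (pi * 2.5968e+09 * 4*pi*1e-7)) = 1.280134e-06 m
R_ac = 1.68e-8 / (1.280134e-06 * pi * 3.3366e-03) = 1.252 ohm/m

1.252 ohm/m


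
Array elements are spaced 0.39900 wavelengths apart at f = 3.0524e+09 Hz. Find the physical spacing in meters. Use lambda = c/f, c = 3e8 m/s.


lambda = c / f = 3.0000e+08 / 3.0524e+09 = 0.09828332 m
d = 0.39900 * 0.09828332 = 0.03922 m

0.03922 m


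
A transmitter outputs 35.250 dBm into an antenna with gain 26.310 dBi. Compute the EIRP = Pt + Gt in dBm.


EIRP = Pt + Gt = 35.250 + 26.310 = 61.56 dBm

61.56 dBm


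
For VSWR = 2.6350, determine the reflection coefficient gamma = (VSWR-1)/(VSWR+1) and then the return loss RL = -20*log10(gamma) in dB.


gamma = (2.6350 - 1) / (2.6350 + 1) = 0.4497937
RL = -20 * log10(0.4497937) = 6.940 dB

6.940 dB


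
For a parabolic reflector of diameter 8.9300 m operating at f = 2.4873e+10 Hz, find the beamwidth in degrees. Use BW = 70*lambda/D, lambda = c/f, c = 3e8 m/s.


lambda = c / f = 3.0000e+08 / 2.4873e+10 = 0.01206127 m
BW = 70 * 0.01206127 / 8.9300 = 0.09455 deg

0.09455 deg


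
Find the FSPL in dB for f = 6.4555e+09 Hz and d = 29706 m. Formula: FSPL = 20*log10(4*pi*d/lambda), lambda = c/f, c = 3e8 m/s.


lambda = c / f = 3.0000e+08 / 6.4555e+09 = 0.04647200 m
FSPL = 20 * log10(4*pi*29706/0.04647200) = 138.1 dB

138.1 dB


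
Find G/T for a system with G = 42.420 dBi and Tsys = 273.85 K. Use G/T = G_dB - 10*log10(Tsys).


G/T = 42.420 - 10*log10(273.85) = 42.420 - 24.37513 = 18.04 dB/K

18.04 dB/K


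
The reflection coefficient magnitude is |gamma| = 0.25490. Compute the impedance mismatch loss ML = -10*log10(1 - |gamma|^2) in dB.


ML = -10 * log10(1 - 0.25490^2) = -10 * log10(0.93502599) = 0.2918 dB

0.2918 dB


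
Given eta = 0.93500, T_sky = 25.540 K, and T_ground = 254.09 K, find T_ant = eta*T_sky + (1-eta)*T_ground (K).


T_ant = 0.93500 * 25.540 + (1 - 0.93500) * 254.09 = 40.40 K

40.40 K


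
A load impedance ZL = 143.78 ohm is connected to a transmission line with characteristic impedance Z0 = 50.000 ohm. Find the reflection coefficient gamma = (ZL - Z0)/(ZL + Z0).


gamma = (143.78 - 50.000) / (143.78 + 50.000) = 0.4840

0.4840


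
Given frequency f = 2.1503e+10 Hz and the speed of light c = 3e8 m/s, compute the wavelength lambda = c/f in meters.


lambda = c / f = 3.0000e+08 / 2.1503e+10 = 0.01395 m

0.01395 m


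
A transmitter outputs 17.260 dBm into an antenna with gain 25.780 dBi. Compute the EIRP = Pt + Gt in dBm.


EIRP = Pt + Gt = 17.260 + 25.780 = 43.04 dBm

43.04 dBm


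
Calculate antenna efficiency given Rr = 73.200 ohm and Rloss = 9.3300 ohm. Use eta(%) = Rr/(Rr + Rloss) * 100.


eta = 73.200 / (73.200 + 9.3300) * 100 = 88.70%

88.70%


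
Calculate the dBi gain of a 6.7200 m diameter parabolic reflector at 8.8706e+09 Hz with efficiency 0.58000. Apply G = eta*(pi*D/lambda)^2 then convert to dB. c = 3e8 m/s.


lambda = c / f = 3.0000e+08 / 8.8706e+09 = 0.03381958 m
G_linear = 0.58000 * (pi * 6.7200 / 0.03381958)^2 = 226011.2
G_dBi = 10 * log10(226011.2) = 53.54 dBi

53.54 dBi


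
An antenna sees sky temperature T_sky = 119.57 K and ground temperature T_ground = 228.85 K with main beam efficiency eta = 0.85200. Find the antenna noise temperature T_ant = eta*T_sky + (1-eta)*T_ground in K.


T_ant = 0.85200 * 119.57 + (1 - 0.85200) * 228.85 = 135.7 K

135.7 K


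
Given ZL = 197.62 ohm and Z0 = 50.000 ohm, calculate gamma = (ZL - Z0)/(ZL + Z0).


gamma = (197.62 - 50.000) / (197.62 + 50.000) = 0.5962

0.5962


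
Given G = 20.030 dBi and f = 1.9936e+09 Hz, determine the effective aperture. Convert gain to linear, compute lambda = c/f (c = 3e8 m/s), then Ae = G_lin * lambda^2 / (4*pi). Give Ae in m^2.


lambda = c / f = 3.0000e+08 / 1.9936e+09 = 0.1504815 m
G_linear = 10^(20.030/10) = 100.6932
Ae = G_linear * lambda^2 / (4*pi) = 100.6932 * 0.1504815^2 / (4*pi) = 0.1814 m^2

0.1814 m^2


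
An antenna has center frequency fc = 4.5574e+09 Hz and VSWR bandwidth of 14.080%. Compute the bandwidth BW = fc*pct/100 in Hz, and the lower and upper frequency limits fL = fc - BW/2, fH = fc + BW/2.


BW = 4.5574e+09 * 14.080/100 = 6.416819e+08 Hz
fL = 4.5574e+09 - 6.416819e+08/2 = 4.237e+09 Hz
fH = 4.5574e+09 + 6.416819e+08/2 = 4.878e+09 Hz

BW=6.417e+08 Hz, fL=4.237e+09 Hz, fH=4.878e+09 Hz


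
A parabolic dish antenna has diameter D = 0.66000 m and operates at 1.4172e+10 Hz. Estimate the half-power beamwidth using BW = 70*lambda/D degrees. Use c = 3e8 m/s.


lambda = c / f = 3.0000e+08 / 1.4172e+10 = 0.02116850 m
BW = 70 * 0.02116850 / 0.66000 = 2.245 deg

2.245 deg


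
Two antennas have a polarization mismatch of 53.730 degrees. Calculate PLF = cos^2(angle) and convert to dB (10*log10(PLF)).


PLF_linear = cos^2(53.730 deg) = 0.3499800
PLF_dB = 10 * log10(0.3499800) = -4.560 dB

-4.560 dB


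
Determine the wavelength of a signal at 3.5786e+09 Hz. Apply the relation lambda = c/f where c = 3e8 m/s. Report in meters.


lambda = c / f = 3.0000e+08 / 3.5786e+09 = 0.08383 m

0.08383 m


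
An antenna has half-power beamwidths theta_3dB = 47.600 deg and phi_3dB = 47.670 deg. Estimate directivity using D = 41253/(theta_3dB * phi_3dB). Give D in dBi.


D_linear = 41253 / (47.600 * 47.670) = 18.18040
D_dBi = 10 * log10(18.18040) = 12.60 dBi

12.60 dBi


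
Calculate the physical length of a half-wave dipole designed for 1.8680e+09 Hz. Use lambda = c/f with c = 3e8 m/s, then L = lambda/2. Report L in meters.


lambda = c / f = 3.0000e+08 / 1.8680e+09 = 0.1605996 m
L = lambda / 2 = 0.1605996 / 2 = 0.08030 m

0.08030 m


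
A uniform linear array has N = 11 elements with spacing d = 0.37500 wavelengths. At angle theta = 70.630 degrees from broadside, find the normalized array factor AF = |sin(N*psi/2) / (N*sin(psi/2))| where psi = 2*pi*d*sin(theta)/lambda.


psi = 2*pi*0.37500*sin(70.630 deg) = 2.222826 rad
AF = |sin(11*2.222826/2) / (11*sin(2.222826/2))| = 0.03390

0.03390


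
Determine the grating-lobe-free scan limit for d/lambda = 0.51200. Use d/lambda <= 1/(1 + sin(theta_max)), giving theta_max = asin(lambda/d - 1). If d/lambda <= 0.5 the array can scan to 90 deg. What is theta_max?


lambda/d - 1 = 1/0.51200 - 1 = 0.9531250
theta_max = asin(0.9531250) = 72.39 deg

72.39 deg


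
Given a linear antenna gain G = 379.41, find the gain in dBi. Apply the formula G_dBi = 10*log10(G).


G_dBi = 10 * log10(379.41) = 25.79 dBi

25.79 dBi


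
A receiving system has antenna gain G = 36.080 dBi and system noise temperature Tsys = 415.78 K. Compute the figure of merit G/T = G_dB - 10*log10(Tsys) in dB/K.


G/T = 36.080 - 10*log10(415.78) = 36.080 - 26.18864 = 9.891 dB/K

9.891 dB/K


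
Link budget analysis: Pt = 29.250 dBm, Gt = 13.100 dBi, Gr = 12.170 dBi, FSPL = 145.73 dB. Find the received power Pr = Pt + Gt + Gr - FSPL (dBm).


Pr = 29.250 + 13.100 + 12.170 - 145.73 = -91.21 dBm

-91.21 dBm


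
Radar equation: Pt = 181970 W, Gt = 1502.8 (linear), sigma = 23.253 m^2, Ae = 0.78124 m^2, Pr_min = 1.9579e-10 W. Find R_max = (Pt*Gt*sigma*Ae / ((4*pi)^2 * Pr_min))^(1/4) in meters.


R^4 = 181970*1502.8*23.253*0.78124 / ((4*pi)^2 * 1.9579e-10) = 1.606772e+17
R_max = 1.606772e+17^0.25 = 20021 m

20021 m


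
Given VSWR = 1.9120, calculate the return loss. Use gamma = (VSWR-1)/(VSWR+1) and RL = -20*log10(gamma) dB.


gamma = (1.9120 - 1) / (1.9120 + 1) = 0.3131868
RL = -20 * log10(0.3131868) = 10.08 dB

10.08 dB


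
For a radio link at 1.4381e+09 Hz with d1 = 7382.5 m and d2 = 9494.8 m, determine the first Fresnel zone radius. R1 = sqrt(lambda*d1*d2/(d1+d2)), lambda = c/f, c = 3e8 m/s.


lambda = c / f = 3.0000e+08 / 1.4381e+09 = 0.2086086 m
R1 = sqrt(0.2086086 * 7382.5 * 9494.8 / (7382.5 + 9494.8)) = 29.43 m

29.43 m


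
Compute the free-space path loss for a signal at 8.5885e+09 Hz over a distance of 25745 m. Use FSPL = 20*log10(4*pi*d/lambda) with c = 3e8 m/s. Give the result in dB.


lambda = c / f = 3.0000e+08 / 8.5885e+09 = 0.03493043 m
FSPL = 20 * log10(4*pi*25745/0.03493043) = 139.3 dB

139.3 dB


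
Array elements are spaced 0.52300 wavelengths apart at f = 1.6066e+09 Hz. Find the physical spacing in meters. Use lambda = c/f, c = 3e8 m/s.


lambda = c / f = 3.0000e+08 / 1.6066e+09 = 0.1867297 m
d = 0.52300 * 0.1867297 = 0.09766 m

0.09766 m


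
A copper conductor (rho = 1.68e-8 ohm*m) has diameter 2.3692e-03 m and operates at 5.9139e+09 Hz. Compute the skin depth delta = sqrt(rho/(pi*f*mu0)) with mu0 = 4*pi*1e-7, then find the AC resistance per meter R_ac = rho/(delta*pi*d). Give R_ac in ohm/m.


delta = sqrt(1.68e-8 / (pi * 5.9139e+09 * 4*pi*1e-7)) = 8.482772e-07 m
R_ac = 1.68e-8 / (8.482772e-07 * pi * 2.3692e-03) = 2.661 ohm/m

2.661 ohm/m


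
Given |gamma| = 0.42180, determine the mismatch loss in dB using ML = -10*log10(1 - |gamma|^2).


ML = -10 * log10(1 - 0.42180^2) = -10 * log10(0.82208476) = 0.8508 dB

0.8508 dB


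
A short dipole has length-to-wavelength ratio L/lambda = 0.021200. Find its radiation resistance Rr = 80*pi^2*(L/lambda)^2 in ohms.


Rr = 80 * pi^2 * (0.021200)^2 = 80 * 9.869604 * 4.494400e-04 = 0.3549 ohm

0.3549 ohm


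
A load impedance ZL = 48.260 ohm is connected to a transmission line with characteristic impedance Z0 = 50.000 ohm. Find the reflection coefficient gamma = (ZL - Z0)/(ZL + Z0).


gamma = (48.260 - 50.000) / (48.260 + 50.000) = -0.01771

-0.01771


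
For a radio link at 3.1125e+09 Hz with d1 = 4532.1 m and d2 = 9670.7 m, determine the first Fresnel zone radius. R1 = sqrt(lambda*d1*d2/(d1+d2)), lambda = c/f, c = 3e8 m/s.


lambda = c / f = 3.0000e+08 / 3.1125e+09 = 0.09638554 m
R1 = sqrt(0.09638554 * 4532.1 * 9670.7 / (4532.1 + 9670.7)) = 17.25 m

17.25 m


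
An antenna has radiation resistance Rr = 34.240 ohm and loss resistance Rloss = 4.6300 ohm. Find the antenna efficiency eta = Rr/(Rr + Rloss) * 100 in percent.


eta = 34.240 / (34.240 + 4.6300) * 100 = 88.09%

88.09%


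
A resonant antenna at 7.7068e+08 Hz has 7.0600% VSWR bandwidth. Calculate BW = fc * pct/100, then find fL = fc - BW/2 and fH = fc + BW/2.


BW = 7.7068e+08 * 7.0600/100 = 5.441001e+07 Hz
fL = 7.7068e+08 - 5.441001e+07/2 = 7.435e+08 Hz
fH = 7.7068e+08 + 5.441001e+07/2 = 7.979e+08 Hz

BW=5.441e+07 Hz, fL=7.435e+08 Hz, fH=7.979e+08 Hz


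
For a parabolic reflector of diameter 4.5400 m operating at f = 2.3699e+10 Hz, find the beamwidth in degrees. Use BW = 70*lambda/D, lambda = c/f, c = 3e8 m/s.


lambda = c / f = 3.0000e+08 / 2.3699e+10 = 0.01265876 m
BW = 70 * 0.01265876 / 4.5400 = 0.1952 deg

0.1952 deg


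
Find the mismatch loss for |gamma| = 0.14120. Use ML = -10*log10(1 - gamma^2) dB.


ML = -10 * log10(1 - 0.14120^2) = -10 * log10(0.98006256) = 0.08746 dB

0.08746 dB


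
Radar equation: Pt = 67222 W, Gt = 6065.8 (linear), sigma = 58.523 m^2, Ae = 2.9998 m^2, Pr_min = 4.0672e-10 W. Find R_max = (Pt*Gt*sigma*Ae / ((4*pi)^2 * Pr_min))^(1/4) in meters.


R^4 = 67222*6065.8*58.523*2.9998 / ((4*pi)^2 * 4.0672e-10) = 1.114559e+18
R_max = 1.114559e+18^0.25 = 32492 m

32492 m


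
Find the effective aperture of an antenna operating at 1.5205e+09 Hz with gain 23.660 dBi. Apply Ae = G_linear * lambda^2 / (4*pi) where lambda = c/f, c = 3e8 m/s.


lambda = c / f = 3.0000e+08 / 1.5205e+09 = 0.1973035 m
G_linear = 10^(23.660/10) = 232.2737
Ae = G_linear * lambda^2 / (4*pi) = 232.2737 * 0.1973035^2 / (4*pi) = 0.7195 m^2

0.7195 m^2


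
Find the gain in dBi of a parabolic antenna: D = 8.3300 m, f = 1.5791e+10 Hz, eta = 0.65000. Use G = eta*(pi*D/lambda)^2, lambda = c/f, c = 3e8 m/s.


lambda = c / f = 3.0000e+08 / 1.5791e+10 = 0.01899816 m
G_linear = 0.65000 * (pi * 8.3300 / 0.01899816)^2 = 1.233332e+06
G_dBi = 10 * log10(1.233332e+06) = 60.91 dBi

60.91 dBi


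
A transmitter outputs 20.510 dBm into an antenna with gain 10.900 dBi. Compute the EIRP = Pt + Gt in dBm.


EIRP = Pt + Gt = 20.510 + 10.900 = 31.41 dBm

31.41 dBm


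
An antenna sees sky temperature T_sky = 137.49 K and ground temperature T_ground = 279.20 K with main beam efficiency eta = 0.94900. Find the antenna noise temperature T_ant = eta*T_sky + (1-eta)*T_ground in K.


T_ant = 0.94900 * 137.49 + (1 - 0.94900) * 279.20 = 144.7 K

144.7 K


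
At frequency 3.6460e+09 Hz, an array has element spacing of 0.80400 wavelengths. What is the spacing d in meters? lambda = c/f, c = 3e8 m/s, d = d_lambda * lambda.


lambda = c / f = 3.0000e+08 / 3.6460e+09 = 0.08228195 m
d = 0.80400 * 0.08228195 = 0.06615 m

0.06615 m


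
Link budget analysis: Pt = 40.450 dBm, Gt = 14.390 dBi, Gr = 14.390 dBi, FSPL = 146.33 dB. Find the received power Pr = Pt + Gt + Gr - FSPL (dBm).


Pr = 40.450 + 14.390 + 14.390 - 146.33 = -77.10 dBm

-77.10 dBm
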